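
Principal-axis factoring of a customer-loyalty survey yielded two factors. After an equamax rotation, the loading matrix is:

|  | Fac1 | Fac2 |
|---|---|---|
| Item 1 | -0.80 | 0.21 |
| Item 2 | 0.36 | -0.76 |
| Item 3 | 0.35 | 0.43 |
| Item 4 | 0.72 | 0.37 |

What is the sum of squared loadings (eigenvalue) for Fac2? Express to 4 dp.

SS loadings for Fac2 = 0.21² + (-0.76)² + 0.43² + 0.37² = 0.0441 + 0.5776 + 0.1849 + 0.1369 = 0.9435

0.9435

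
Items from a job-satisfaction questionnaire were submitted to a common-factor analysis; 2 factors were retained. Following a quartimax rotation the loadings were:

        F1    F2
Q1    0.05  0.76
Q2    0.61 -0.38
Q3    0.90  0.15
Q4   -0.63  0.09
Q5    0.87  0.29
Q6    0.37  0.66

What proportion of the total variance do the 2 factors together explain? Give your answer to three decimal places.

0.625

SS loadings by factor: 2.4753, 1.2723; total = 3.7476.
Total variance with 6 standardized items is 6, so the solution explains 3.7476/6 = 0.6246.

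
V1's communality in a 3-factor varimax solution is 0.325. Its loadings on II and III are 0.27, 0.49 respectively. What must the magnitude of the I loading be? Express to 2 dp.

0.11

Under orthogonal rotation h² = Σλ², so λ_I² = h² − (0.3130) = 0.325 − 0.3130 = 0.0120.
|λ| = √0.0120 = 0.1095.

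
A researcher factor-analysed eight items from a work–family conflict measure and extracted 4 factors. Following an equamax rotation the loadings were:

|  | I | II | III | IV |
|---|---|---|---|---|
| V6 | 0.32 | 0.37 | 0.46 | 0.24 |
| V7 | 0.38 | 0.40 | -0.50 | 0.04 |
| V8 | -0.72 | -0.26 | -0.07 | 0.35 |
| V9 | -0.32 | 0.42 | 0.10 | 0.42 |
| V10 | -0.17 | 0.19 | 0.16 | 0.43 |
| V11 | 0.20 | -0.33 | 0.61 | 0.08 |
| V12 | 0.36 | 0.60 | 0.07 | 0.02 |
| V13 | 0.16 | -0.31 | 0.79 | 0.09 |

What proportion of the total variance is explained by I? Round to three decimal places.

SS loadings for I = 0.32² + 0.38² + (-0.72)² + (-0.32)² + (-0.17)² + 0.20² + 0.36² + 0.16² = 1.0917
Proportion of variance = 1.0917 / 8 = 0.1365.

0.136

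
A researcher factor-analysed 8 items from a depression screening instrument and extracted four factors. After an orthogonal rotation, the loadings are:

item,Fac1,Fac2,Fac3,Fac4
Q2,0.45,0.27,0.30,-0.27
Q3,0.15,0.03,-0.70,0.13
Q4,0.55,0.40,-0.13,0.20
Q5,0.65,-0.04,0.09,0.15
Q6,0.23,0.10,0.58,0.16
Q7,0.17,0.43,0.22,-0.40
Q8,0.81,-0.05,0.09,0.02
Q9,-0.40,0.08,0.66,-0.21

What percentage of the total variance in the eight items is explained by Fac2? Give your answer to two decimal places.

5.49%

SS loadings for Fac2 = 0.27² + 0.03² + 0.40² + (-0.04)² + 0.10² + 0.43² + (-0.05)² + 0.08² = 0.4392
With 8 standardized items, total variance = 8. Proportion = 0.4392/8 = 0.0549 → 5.49%.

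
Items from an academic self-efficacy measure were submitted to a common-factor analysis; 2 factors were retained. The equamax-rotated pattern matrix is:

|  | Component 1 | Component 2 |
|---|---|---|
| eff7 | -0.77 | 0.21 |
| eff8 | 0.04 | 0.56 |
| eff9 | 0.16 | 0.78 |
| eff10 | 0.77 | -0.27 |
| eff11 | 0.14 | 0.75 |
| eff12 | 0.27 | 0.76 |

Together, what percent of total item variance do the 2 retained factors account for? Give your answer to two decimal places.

58.08%

SS loadings by factor: 1.3055, 2.1791; total = 3.4846.
Total variance with 6 standardized items is 6, so the solution explains 3.4846/6 = 0.5808 = 58.08%.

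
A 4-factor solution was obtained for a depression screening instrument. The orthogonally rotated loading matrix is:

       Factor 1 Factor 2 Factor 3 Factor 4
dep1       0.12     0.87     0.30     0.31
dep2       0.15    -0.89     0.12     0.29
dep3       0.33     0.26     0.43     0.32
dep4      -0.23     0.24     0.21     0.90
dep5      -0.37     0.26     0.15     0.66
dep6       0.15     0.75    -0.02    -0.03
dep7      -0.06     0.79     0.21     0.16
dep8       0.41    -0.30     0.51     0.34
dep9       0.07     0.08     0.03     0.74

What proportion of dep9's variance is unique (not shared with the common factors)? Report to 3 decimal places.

h² = 0.07² + 0.08² + 0.03² + 0.74² = 0.0049 + 0.0064 + 0.0009 + 0.5476 = 0.5598
Uniqueness u² = 1 − h² = 1 − 0.5598 = 0.4402

0.440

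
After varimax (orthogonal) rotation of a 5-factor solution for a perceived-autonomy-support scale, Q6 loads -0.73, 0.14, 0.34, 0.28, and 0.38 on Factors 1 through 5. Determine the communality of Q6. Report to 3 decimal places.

0.891

h² = (-0.73)² + 0.14² + 0.34² + 0.28² + 0.38² = 0.5329 + 0.0196 + 0.1156 + 0.0784 + 0.1444 = 0.8909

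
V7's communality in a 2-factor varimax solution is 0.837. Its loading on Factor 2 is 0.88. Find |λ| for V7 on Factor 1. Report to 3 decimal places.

Under orthogonal rotation h² = Σλ², so λ_Factor 1² = h² − (0.7744) = 0.837 − 0.7744 = 0.0626.
|λ| = √0.0626 = 0.2502.

0.250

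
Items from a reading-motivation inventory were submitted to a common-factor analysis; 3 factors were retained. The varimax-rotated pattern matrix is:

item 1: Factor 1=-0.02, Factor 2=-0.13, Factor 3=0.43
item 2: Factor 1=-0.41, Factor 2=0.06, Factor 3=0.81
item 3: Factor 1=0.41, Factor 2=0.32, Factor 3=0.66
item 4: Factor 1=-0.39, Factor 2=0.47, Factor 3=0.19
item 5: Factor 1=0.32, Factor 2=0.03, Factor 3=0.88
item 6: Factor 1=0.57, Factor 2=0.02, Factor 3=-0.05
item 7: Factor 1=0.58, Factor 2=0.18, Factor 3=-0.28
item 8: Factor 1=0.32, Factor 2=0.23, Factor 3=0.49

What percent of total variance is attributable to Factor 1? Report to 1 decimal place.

16.9%

SS loadings for Factor 1 = (-0.02)² + (-0.41)² + 0.41² + (-0.39)² + 0.32² + 0.57² + 0.58² + 0.32² = 1.3548
With 8 standardized items, total variance = 8. Proportion = 1.3548/8 = 0.1694 → 16.93%.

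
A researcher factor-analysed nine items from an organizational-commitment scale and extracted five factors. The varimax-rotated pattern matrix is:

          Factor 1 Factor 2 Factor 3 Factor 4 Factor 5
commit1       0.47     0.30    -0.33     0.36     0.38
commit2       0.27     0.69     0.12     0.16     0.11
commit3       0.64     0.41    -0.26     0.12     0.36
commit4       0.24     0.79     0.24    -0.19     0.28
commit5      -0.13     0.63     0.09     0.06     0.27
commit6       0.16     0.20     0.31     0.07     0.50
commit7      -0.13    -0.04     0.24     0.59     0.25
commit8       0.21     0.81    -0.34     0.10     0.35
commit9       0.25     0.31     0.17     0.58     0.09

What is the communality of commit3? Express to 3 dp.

0.789

h² = 0.64² + 0.41² + (-0.26)² + 0.12² + 0.36² = 0.4096 + 0.1681 + 0.0676 + 0.0144 + 0.1296 = 0.7893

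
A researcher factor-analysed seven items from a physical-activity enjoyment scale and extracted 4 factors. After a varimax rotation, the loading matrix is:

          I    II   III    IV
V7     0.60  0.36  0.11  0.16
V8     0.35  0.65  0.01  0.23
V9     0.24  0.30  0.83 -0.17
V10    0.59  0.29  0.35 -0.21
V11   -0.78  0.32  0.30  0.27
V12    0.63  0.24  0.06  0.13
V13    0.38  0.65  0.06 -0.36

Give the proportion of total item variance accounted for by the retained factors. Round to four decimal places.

0.6626

SS loadings by factor: 2.0379, 1.3087, 0.9208, 0.3709; total = 4.6383.
Total variance with 7 standardized items is 7, so the solution explains 4.6383/7 = 0.6626.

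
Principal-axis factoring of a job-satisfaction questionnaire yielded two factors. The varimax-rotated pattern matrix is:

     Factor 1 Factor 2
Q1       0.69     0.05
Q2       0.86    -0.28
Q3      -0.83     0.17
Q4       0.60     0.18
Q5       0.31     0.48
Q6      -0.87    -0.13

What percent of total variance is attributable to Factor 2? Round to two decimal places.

6.49%

SS loadings for Factor 2 = 0.05² + (-0.28)² + 0.17² + 0.18² + 0.48² + (-0.13)² = 0.3895
With 6 standardized items, total variance = 6. Proportion = 0.3895/6 = 0.0649 → 6.49%.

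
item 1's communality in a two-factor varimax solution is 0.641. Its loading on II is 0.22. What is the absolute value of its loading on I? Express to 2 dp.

Under orthogonal rotation h² = Σλ², so λ_I² = h² − (0.0484) = 0.641 − 0.0484 = 0.5926.
|λ| = √0.5926 = 0.7698.

0.77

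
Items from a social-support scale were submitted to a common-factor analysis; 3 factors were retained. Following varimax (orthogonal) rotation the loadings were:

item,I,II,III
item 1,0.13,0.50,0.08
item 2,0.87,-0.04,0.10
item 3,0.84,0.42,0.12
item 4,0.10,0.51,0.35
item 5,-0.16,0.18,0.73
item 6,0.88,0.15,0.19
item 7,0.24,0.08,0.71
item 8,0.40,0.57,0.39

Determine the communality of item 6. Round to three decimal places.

0.833

h² = 0.88² + 0.15² + 0.19² = 0.7744 + 0.0225 + 0.0361 = 0.8330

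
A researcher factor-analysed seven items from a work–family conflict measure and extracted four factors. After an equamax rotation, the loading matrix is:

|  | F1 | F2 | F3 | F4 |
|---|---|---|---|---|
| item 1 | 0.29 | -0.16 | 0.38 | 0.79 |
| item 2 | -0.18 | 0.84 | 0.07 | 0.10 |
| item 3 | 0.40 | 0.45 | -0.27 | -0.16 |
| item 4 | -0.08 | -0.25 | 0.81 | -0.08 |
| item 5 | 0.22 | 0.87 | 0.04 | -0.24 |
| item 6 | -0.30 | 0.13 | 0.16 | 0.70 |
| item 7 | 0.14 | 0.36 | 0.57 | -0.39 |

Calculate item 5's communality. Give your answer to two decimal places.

0.86

h² = 0.22² + 0.87² + 0.04² + (-0.24)² = 0.0484 + 0.7569 + 0.0016 + 0.0576 = 0.8645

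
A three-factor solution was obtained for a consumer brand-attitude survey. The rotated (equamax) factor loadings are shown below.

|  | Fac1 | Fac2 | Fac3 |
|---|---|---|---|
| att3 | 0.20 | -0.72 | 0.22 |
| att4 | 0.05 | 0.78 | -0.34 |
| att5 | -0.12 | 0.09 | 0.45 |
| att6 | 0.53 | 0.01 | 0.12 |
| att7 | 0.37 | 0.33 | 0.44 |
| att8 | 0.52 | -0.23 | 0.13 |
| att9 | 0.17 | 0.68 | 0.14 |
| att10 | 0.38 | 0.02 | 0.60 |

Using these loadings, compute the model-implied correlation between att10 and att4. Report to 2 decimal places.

r̂ = Σ λ_i·λ_j across factors = (0.38)(0.05) + (0.02)(0.78) + (0.60)(-0.34)
  = +0.0190 +0.0156 -0.2040 = -0.1694

-0.17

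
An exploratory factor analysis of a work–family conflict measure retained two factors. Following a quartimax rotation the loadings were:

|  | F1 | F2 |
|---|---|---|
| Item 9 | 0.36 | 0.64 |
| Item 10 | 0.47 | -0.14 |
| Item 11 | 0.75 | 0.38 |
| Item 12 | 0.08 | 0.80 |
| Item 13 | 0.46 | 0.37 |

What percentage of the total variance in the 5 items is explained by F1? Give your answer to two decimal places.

SS loadings for F1 = 0.36² + 0.47² + 0.75² + 0.08² + 0.46² = 1.1310
With 5 standardized items, total variance = 5. Proportion = 1.1310/5 = 0.2262 → 22.62%.

22.62%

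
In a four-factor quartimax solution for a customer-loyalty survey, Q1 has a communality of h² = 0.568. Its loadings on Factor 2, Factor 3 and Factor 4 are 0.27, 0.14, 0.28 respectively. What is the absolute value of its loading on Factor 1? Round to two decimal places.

0.63

Under orthogonal rotation h² = Σλ², so λ_Factor 1² = h² − (0.1709) = 0.568 − 0.1709 = 0.3971.
|λ| = √0.3971 = 0.6302.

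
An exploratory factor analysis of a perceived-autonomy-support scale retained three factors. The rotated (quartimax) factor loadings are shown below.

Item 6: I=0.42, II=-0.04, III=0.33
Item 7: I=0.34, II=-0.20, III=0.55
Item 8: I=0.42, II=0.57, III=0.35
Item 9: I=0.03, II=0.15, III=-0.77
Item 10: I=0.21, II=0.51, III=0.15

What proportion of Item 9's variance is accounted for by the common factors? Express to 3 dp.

0.616

h² = 0.03² + 0.15² + (-0.77)² = 0.0009 + 0.0225 + 0.5929 = 0.6163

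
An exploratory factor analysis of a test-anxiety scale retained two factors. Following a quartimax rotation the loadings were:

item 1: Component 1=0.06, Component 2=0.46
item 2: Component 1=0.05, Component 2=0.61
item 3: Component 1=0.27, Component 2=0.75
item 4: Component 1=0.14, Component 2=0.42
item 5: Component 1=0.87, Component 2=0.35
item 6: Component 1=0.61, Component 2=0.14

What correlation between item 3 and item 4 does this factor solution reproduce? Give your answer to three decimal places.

0.353

r̂ = Σ λ_i·λ_j across factors = (0.27)(0.14) + (0.75)(0.42)
  = +0.0378 +0.3150 = 0.3528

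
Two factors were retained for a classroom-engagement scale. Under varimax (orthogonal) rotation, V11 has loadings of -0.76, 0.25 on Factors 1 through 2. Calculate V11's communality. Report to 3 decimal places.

0.640

h² = (-0.76)² + 0.25² = 0.5776 + 0.0625 = 0.6401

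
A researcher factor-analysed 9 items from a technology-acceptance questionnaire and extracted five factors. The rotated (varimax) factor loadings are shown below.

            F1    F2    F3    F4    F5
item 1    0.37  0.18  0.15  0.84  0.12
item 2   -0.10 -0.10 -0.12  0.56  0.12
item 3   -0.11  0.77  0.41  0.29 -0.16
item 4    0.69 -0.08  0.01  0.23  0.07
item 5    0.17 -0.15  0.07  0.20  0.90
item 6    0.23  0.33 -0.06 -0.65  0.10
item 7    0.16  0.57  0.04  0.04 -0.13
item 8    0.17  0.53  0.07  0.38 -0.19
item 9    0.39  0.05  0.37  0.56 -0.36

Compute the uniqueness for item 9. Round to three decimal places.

h² = 0.39² + 0.05² + 0.37² + 0.56² + (-0.36)² = 0.1521 + 0.0025 + 0.1369 + 0.3136 + 0.1296 = 0.7347
Uniqueness u² = 1 − h² = 1 − 0.7347 = 0.2653

0.265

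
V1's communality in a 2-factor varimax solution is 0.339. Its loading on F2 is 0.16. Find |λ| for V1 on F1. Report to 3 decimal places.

0.560

Under orthogonal rotation h² = Σλ², so λ_F1² = h² − (0.0256) = 0.339 − 0.0256 = 0.3134.
|λ| = √0.3134 = 0.5598.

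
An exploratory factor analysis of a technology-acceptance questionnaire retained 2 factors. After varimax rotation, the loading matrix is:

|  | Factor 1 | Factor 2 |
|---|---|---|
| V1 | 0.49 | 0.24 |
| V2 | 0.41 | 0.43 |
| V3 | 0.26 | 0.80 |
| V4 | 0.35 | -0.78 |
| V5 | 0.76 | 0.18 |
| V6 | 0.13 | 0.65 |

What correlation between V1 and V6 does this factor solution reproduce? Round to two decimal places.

r̂ = Σ λ_i·λ_j across factors = (0.49)(0.13) + (0.24)(0.65)
  = +0.0637 +0.1560 = 0.2197

0.22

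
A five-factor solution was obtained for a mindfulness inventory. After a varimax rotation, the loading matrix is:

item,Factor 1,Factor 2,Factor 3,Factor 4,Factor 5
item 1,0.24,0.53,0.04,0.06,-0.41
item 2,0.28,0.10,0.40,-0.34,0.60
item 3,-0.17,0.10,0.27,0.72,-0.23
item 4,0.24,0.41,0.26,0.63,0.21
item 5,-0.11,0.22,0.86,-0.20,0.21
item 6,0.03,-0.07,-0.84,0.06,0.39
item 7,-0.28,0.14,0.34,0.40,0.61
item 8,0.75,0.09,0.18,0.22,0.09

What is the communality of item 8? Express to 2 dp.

h² = 0.75² + 0.09² + 0.18² + 0.22² + 0.09² = 0.5625 + 0.0081 + 0.0324 + 0.0484 + 0.0081 = 0.6595

0.66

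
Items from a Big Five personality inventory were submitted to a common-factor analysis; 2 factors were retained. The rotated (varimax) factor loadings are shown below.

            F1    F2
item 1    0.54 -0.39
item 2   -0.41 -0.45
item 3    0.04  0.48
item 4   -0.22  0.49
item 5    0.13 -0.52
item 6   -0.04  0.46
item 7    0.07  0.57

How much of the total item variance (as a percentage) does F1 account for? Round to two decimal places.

SS loadings for F1 = 0.54² + (-0.41)² + 0.04² + (-0.22)² + 0.13² + (-0.04)² + 0.07² = 0.5331
With 7 standardized items, total variance = 7. Proportion = 0.5331/7 = 0.0762 → 7.62%.

7.62%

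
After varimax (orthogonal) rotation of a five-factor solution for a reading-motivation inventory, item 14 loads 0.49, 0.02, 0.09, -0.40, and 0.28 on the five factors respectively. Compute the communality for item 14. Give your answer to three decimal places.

0.487

h² = 0.49² + 0.02² + 0.09² + (-0.40)² + 0.28² = 0.2401 + 0.0004 + 0.0081 + 0.1600 + 0.0784 = 0.4870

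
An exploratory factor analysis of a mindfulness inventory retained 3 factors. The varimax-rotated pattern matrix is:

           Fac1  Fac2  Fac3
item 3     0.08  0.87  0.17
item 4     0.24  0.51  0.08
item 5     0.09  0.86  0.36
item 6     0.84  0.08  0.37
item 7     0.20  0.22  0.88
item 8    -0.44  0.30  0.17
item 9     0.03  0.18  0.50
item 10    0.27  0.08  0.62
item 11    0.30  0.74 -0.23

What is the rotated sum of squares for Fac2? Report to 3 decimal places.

2.488

SS loadings for Fac2 = 0.87² + 0.51² + 0.86² + 0.08² + 0.22² + 0.30² + 0.18² + 0.08² + 0.74² = 0.7569 + 0.2601 + 0.7396 + 0.0064 + 0.0484 + 0.0900 + 0.0324 + 0.0064 + 0.5476 = 2.4878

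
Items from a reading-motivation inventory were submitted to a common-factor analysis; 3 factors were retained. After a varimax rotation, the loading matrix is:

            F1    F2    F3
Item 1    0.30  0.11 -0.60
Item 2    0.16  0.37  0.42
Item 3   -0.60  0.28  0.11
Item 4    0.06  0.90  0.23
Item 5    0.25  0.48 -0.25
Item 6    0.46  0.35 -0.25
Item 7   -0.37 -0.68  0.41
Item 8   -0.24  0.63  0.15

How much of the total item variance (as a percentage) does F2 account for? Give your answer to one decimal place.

28.1%

SS loadings for F2 = 0.11² + 0.37² + 0.28² + 0.90² + 0.48² + 0.35² + (-0.68)² + 0.63² = 2.2496
With 8 standardized items, total variance = 8. Proportion = 2.2496/8 = 0.2812 → 28.12%.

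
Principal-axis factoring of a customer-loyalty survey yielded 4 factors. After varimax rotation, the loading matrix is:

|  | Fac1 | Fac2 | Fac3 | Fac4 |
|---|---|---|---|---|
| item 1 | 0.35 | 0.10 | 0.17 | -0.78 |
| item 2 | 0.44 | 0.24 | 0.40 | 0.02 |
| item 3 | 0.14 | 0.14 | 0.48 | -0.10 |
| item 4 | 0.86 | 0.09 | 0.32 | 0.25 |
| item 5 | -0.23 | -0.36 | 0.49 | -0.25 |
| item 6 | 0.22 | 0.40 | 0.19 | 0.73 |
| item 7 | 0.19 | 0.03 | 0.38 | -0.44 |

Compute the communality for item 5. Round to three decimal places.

0.485

h² = (-0.23)² + (-0.36)² + 0.49² + (-0.25)² = 0.0529 + 0.1296 + 0.2401 + 0.0625 = 0.4851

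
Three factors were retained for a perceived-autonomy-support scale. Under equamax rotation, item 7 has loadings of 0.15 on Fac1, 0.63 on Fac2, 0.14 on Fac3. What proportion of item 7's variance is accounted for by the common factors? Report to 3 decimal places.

h² = 0.15² + 0.63² + 0.14² = 0.0225 + 0.3969 + 0.0196 = 0.4390

0.439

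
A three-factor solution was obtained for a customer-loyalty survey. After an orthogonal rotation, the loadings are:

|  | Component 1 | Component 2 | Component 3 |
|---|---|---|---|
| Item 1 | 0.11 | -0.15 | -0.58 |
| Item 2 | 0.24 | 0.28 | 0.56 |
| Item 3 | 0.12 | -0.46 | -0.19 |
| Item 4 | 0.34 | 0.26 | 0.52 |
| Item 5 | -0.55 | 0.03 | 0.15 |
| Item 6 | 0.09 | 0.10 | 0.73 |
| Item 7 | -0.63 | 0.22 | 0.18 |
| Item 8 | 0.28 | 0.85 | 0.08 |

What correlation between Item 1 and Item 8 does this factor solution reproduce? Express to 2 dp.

-0.14

r̂ = Σ λ_i·λ_j across factors = (0.11)(0.28) + (-0.15)(0.85) + (-0.58)(0.08)
  = +0.0308 -0.1275 -0.0464 = -0.1431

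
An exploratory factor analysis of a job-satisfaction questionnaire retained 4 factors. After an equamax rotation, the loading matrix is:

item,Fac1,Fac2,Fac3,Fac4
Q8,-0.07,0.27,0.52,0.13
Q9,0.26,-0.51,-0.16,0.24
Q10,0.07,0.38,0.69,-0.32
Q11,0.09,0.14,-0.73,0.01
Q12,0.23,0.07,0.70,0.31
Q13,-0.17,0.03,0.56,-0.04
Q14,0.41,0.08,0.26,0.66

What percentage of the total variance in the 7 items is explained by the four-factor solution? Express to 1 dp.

SS loadings by factor: 0.3354, 0.5092, 2.1762, 0.7103; total = 3.7311.
Total variance with 7 standardized items is 7, so the solution explains 3.7311/7 = 0.5330 = 53.30%.

53.3%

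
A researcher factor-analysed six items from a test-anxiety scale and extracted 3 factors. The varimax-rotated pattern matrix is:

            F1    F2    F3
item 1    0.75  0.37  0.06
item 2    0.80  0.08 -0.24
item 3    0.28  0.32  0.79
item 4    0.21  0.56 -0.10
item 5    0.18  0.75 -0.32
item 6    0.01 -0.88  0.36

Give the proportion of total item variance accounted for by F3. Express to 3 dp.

SS loadings for F3 = 0.06² + (-0.24)² + 0.79² + (-0.10)² + (-0.32)² + 0.36² = 0.9273
Proportion of variance = 0.9273 / 6 = 0.1546.

0.155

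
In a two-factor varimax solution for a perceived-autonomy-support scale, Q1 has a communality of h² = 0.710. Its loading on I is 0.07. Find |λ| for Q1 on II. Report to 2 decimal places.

0.84

Under orthogonal rotation h² = Σλ², so λ_II² = h² − (0.0049) = 0.710 − 0.0049 = 0.7051.
|λ| = √0.7051 = 0.8397.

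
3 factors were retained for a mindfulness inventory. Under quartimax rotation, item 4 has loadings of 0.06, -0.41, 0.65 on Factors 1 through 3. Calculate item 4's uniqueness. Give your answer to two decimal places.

h² = 0.06² + (-0.41)² + 0.65² = 0.0036 + 0.1681 + 0.4225 = 0.5942
Uniqueness u² = 1 − h² = 1 − 0.5942 = 0.4058

0.41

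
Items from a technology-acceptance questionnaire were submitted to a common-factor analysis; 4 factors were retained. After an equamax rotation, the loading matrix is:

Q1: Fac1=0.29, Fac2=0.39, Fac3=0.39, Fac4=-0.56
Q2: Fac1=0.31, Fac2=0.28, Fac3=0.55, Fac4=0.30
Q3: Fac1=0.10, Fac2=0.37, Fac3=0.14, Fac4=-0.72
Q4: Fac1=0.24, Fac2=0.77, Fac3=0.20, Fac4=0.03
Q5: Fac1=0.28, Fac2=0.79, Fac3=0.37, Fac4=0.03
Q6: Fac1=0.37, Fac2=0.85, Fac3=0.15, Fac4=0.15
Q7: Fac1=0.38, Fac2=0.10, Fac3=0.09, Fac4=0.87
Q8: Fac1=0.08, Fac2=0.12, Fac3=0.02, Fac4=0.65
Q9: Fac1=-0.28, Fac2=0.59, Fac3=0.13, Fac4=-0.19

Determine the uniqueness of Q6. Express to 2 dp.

0.10

h² = 0.37² + 0.85² + 0.15² + 0.15² = 0.1369 + 0.7225 + 0.0225 + 0.0225 = 0.9044
Uniqueness u² = 1 − h² = 1 − 0.9044 = 0.0956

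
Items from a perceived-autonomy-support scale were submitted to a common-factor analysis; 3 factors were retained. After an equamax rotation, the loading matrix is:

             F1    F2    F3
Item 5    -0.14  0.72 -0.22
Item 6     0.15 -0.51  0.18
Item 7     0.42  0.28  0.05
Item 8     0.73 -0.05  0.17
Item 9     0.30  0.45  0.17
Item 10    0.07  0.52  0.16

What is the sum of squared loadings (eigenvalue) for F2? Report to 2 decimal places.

SS loadings for F2 = 0.72² + (-0.51)² + 0.28² + (-0.05)² + 0.45² + 0.52² = 0.5184 + 0.2601 + 0.0784 + 0.0025 + 0.2025 + 0.2704 = 1.3323

1.33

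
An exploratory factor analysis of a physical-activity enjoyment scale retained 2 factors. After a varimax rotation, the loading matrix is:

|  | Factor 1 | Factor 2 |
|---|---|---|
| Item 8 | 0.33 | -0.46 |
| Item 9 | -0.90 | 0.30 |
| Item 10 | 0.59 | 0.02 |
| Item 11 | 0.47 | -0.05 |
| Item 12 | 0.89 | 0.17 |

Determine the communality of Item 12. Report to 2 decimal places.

0.82

h² = 0.89² + 0.17² = 0.7921 + 0.0289 = 0.8210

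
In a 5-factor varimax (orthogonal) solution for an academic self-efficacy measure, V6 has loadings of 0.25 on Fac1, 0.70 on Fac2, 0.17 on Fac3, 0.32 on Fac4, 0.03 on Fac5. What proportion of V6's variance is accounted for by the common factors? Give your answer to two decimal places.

0.68

h² = 0.25² + 0.70² + 0.17² + 0.32² + 0.03² = 0.0625 + 0.4900 + 0.0289 + 0.1024 + 0.0009 = 0.6847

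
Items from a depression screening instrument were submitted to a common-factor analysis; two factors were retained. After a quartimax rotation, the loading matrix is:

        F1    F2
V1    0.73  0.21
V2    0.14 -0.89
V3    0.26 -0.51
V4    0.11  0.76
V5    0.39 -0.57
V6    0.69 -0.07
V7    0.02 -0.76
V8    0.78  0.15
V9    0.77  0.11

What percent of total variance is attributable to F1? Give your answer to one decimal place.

27.4%

SS loadings for F1 = 0.73² + 0.14² + 0.26² + 0.11² + 0.39² + 0.69² + 0.02² + 0.78² + 0.77² = 2.4621
With 9 standardized items, total variance = 9. Proportion = 2.4621/9 = 0.2736 → 27.36%.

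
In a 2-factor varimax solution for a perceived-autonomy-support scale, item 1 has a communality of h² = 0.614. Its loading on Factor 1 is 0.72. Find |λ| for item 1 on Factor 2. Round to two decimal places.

0.31

Under orthogonal rotation h² = Σλ², so λ_Factor 2² = h² − (0.5184) = 0.614 − 0.5184 = 0.0956.
|λ| = √0.0956 = 0.3092.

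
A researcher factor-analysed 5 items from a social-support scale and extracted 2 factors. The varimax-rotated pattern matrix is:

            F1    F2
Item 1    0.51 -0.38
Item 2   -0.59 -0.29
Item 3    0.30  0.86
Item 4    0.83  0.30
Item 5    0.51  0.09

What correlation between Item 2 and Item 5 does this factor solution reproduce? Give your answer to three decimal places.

r̂ = Σ λ_i·λ_j across factors = (-0.59)(0.51) + (-0.29)(0.09)
  = -0.3009 -0.0261 = -0.3270

-0.327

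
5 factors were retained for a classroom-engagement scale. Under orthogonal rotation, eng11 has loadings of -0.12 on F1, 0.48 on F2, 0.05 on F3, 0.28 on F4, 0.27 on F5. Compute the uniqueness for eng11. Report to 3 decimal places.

h² = (-0.12)² + 0.48² + 0.05² + 0.28² + 0.27² = 0.0144 + 0.2304 + 0.0025 + 0.0784 + 0.0729 = 0.3986
Uniqueness u² = 1 − h² = 1 − 0.3986 = 0.6014

0.601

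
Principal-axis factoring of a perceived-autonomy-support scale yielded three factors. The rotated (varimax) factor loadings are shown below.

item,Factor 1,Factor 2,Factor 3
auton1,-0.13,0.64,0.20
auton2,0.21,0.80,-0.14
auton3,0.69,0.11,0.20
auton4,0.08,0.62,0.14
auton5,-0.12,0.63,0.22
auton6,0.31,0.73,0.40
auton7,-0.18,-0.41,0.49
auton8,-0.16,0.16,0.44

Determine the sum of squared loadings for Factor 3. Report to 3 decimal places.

SS loadings for Factor 3 = 0.20² + (-0.14)² + 0.20² + 0.14² + 0.22² + 0.40² + 0.49² + 0.44² = 0.0400 + 0.0196 + 0.0400 + 0.0196 + 0.0484 + 0.1600 + 0.2401 + 0.1936 = 0.7613

0.761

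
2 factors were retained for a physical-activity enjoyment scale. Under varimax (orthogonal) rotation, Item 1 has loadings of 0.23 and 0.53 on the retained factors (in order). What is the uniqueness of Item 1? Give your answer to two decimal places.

0.67

h² = 0.23² + 0.53² = 0.0529 + 0.2809 = 0.3338
Uniqueness u² = 1 − h² = 1 − 0.3338 = 0.6662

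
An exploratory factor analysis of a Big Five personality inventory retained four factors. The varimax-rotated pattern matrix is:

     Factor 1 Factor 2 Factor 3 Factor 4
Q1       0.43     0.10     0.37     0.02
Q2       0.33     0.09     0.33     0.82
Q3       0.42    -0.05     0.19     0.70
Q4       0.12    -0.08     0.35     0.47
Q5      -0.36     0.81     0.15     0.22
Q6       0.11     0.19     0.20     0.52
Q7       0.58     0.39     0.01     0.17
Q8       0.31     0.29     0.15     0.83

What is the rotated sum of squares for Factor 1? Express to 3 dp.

SS loadings for Factor 1 = 0.43² + 0.33² + 0.42² + 0.12² + (-0.36)² + 0.11² + 0.58² + 0.31² = 0.1849 + 0.1089 + 0.1764 + 0.0144 + 0.1296 + 0.0121 + 0.3364 + 0.0961 = 1.0588

1.059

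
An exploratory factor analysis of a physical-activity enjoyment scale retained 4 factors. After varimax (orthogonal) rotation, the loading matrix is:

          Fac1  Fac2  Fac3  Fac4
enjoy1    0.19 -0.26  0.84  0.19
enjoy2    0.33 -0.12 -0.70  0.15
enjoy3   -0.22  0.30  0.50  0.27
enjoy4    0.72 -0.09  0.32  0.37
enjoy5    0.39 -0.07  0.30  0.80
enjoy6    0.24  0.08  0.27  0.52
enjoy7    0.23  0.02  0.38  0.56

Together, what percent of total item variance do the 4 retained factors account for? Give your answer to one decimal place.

SS loadings by factor: 0.9744, 0.1918, 1.8553, 1.4924; total = 4.5139.
Total variance with 7 standardized items is 7, so the solution explains 4.5139/7 = 0.6448 = 64.48%.

64.5%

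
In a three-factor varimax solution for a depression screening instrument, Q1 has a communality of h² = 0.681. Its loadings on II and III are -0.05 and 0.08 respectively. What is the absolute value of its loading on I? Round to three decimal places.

Under orthogonal rotation h² = Σλ², so λ_I² = h² − (0.0089) = 0.681 − 0.0089 = 0.6721.
|λ| = √0.6721 = 0.8198.

0.820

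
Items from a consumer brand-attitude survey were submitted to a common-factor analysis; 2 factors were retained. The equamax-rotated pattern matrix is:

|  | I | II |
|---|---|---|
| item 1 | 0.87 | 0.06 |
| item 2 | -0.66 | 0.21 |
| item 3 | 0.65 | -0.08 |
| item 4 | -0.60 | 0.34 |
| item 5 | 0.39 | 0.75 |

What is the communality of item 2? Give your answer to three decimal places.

0.480

h² = (-0.66)² + 0.21² = 0.4356 + 0.0441 = 0.4797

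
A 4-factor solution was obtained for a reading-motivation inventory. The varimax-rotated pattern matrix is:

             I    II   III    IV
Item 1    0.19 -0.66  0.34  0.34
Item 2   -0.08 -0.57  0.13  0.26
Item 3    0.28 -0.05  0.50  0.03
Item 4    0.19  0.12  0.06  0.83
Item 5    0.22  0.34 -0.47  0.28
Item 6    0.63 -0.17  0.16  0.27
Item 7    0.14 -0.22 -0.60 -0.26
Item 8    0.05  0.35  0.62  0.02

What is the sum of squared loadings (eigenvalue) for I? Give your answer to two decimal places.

SS loadings for I = 0.19² + (-0.08)² + 0.28² + 0.19² + 0.22² + 0.63² + 0.14² + 0.05² = 0.0361 + 0.0064 + 0.0784 + 0.0361 + 0.0484 + 0.3969 + 0.0196 + 0.0025 = 0.6244

0.62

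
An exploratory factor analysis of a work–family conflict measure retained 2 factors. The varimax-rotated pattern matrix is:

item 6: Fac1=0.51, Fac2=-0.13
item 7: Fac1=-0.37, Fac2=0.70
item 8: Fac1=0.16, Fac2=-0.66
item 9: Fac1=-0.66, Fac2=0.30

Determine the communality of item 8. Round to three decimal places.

0.461

h² = 0.16² + (-0.66)² = 0.0256 + 0.4356 = 0.4612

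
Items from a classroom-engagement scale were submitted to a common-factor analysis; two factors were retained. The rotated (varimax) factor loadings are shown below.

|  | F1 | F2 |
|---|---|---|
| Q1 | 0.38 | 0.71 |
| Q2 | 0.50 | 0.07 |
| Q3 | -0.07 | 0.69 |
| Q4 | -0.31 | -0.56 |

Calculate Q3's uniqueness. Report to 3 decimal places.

0.519

h² = (-0.07)² + 0.69² = 0.0049 + 0.4761 = 0.4810
Uniqueness u² = 1 − h² = 1 − 0.4810 = 0.5190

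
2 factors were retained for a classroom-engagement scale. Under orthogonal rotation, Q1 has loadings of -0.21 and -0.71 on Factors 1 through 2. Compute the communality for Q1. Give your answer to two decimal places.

0.55

h² = (-0.21)² + (-0.71)² = 0.0441 + 0.5041 = 0.5482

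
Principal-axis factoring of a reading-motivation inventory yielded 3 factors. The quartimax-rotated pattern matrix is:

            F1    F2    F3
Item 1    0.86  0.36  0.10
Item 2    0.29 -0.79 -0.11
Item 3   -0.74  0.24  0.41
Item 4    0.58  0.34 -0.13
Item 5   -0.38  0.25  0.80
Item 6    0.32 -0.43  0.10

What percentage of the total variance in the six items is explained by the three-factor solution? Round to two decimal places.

66.43%

Communalities: 0.8792, 0.7203, 0.7733, 0.4689, 0.8469, 0.2973; Σh² = 3.9859.
Total variance with 6 standardized items is 6, so the solution explains 3.9859/6 = 0.6643 = 66.43%.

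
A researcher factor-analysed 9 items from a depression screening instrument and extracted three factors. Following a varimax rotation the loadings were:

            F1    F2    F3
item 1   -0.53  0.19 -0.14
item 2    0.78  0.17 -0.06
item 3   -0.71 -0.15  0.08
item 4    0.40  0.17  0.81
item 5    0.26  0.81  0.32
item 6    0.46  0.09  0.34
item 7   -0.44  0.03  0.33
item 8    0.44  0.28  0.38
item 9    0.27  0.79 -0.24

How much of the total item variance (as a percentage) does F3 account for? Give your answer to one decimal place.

13.5%

SS loadings for F3 = (-0.14)² + (-0.06)² + 0.08² + 0.81² + 0.32² + 0.34² + 0.33² + 0.38² + (-0.24)² = 1.2146
With 9 standardized items, total variance = 9. Proportion = 1.2146/9 = 0.1350 → 13.50%.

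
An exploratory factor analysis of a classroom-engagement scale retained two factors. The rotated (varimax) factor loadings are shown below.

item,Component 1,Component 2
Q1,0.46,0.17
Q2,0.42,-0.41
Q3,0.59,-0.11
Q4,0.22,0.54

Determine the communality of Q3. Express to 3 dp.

h² = 0.59² + (-0.11)² = 0.3481 + 0.0121 = 0.3602

0.360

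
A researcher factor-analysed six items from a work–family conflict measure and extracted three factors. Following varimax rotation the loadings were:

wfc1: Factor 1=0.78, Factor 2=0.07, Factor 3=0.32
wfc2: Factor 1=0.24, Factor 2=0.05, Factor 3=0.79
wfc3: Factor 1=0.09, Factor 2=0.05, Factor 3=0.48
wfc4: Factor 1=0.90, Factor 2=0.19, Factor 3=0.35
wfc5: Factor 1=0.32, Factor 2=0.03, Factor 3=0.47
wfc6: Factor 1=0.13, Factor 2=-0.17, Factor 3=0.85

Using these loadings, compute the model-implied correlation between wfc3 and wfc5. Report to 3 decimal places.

0.256

r̂ = Σ λ_i·λ_j across factors = (0.09)(0.32) + (0.05)(0.03) + (0.48)(0.47)
  = +0.0288 +0.0015 +0.2256 = 0.2559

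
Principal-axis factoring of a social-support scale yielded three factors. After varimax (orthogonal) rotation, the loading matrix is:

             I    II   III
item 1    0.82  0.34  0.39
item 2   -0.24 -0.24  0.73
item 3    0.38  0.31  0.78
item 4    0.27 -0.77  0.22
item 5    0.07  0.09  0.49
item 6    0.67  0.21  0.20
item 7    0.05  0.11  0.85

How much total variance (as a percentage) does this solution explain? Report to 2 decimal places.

66.78%

SS loadings by factor: 1.4036, 0.9265, 2.3444; total = 4.6745.
Total variance with 7 standardized items is 7, so the solution explains 4.6745/7 = 0.6678 = 66.78%.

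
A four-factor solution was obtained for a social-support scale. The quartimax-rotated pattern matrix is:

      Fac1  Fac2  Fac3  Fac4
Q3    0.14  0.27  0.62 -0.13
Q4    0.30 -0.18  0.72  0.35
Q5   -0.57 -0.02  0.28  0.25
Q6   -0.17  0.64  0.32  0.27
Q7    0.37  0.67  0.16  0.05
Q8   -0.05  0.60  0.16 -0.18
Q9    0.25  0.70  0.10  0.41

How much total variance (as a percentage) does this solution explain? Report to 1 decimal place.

58.6%

SS loadings by factor: 0.6653, 1.8142, 1.1448, 0.4778; total = 4.1021.
Total variance with 7 standardized items is 7, so the solution explains 4.1021/7 = 0.5860 = 58.60%.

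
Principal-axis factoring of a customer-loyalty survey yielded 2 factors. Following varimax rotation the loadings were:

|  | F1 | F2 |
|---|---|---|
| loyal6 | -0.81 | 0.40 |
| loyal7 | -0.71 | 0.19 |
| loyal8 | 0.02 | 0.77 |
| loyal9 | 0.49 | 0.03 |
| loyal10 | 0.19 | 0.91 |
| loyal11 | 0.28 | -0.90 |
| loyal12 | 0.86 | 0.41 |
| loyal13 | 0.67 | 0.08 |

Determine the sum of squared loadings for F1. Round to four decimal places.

2.7037

SS loadings for F1 = (-0.81)² + (-0.71)² + 0.02² + 0.49² + 0.19² + 0.28² + 0.86² + 0.67² = 0.6561 + 0.5041 + 0.0004 + 0.2401 + 0.0361 + 0.0784 + 0.7396 + 0.4489 = 2.7037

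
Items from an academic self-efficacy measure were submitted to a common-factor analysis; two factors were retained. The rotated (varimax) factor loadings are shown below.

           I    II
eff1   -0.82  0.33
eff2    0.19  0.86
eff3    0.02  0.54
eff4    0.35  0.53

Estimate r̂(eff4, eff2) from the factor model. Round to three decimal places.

r̂ = Σ λ_i·λ_j across factors = (0.35)(0.19) + (0.53)(0.86)
  = +0.0665 +0.4558 = 0.5223

0.522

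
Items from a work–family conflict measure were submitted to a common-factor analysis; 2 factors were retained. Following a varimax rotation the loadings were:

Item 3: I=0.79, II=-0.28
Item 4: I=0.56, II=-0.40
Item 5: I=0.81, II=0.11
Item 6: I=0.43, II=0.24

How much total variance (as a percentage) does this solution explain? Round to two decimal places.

Communalities: 0.7025, 0.4736, 0.6682, 0.2425; Σh² = 2.0868.
Total variance with 4 standardized items is 4, so the solution explains 2.0868/4 = 0.5217 = 52.17%.

52.17%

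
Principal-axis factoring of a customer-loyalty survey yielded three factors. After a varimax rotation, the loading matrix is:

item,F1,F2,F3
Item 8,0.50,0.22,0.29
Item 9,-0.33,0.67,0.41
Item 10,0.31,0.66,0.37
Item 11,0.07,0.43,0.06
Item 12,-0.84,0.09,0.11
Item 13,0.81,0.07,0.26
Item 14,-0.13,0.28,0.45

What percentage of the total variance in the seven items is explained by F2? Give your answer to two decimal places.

SS loadings for F2 = 0.22² + 0.67² + 0.66² + 0.43² + 0.09² + 0.07² + 0.28² = 1.2092
With 7 standardized items, total variance = 7. Proportion = 1.2092/7 = 0.1727 → 17.27%.

17.27%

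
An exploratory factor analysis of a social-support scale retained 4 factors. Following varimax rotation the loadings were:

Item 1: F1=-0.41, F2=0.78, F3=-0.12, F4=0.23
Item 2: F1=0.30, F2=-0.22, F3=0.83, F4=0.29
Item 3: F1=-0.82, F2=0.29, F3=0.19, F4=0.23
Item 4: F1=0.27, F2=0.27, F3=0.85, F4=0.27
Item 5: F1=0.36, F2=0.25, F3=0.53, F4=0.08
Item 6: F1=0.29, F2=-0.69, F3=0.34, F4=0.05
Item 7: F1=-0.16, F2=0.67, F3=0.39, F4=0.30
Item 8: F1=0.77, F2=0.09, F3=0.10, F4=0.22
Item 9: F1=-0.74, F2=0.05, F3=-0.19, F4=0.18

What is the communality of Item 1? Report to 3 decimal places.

h² = (-0.41)² + 0.78² + (-0.12)² + 0.23² = 0.1681 + 0.6084 + 0.0144 + 0.0529 = 0.8438

0.844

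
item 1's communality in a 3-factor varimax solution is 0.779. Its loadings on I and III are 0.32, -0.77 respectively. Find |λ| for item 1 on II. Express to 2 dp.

Under orthogonal rotation h² = Σλ², so λ_II² = h² − (0.6953) = 0.779 − 0.6953 = 0.0837.
|λ| = √0.0837 = 0.2893.

0.29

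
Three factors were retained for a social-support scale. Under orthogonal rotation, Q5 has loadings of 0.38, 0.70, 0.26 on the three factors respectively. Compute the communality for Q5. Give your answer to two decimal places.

0.70

h² = 0.38² + 0.70² + 0.26² = 0.1444 + 0.4900 + 0.0676 = 0.7020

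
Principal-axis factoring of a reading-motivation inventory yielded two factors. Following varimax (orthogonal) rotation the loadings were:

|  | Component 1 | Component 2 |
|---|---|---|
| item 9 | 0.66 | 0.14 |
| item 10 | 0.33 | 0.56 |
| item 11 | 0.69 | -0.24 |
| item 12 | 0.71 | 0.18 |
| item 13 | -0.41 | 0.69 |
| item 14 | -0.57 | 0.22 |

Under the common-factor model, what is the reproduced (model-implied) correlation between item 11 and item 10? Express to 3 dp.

r̂ = Σ λ_i·λ_j across factors = (0.69)(0.33) + (-0.24)(0.56)
  = +0.2277 -0.1344 = 0.0933

0.093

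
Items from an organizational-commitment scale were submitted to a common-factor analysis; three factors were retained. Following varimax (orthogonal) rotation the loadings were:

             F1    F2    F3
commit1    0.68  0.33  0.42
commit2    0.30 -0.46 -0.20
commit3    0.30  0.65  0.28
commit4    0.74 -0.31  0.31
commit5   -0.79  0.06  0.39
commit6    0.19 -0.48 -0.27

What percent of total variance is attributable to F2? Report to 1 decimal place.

17.9%

SS loadings for F2 = 0.33² + (-0.46)² + 0.65² + (-0.31)² + 0.06² + (-0.48)² = 1.0731
With 6 standardized items, total variance = 6. Proportion = 1.0731/6 = 0.1789 → 17.89%.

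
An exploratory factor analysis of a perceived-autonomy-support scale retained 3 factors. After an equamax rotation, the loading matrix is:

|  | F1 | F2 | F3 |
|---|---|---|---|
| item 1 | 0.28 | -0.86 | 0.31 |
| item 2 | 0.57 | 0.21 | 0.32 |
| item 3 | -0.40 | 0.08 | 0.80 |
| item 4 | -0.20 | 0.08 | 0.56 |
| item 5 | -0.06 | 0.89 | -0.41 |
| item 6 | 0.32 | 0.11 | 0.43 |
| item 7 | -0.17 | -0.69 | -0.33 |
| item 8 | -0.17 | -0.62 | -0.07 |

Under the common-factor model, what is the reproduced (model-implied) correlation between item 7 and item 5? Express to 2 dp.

-0.47

r̂ = Σ λ_i·λ_j across factors = (-0.17)(-0.06) + (-0.69)(0.89) + (-0.33)(-0.41)
  = +0.0102 -0.6141 +0.1353 = -0.4686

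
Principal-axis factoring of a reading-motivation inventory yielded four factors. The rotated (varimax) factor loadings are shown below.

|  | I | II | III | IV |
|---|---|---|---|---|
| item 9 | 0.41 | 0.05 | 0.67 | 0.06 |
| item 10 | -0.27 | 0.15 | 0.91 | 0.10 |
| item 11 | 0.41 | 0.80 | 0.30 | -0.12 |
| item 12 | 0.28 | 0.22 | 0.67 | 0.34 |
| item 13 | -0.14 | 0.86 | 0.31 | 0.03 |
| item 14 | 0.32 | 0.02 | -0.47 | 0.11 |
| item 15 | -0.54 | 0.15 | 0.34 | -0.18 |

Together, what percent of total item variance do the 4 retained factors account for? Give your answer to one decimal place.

SS loadings by factor: 0.9011, 1.4759, 2.2485, 0.1890; total = 4.8145.
Total variance with 7 standardized items is 7, so the solution explains 4.8145/7 = 0.6878 = 68.78%.

68.8%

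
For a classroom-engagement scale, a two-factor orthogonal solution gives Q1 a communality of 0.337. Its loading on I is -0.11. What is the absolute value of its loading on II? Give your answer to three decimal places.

Under orthogonal rotation h² = Σλ², so λ_II² = h² − (0.0121) = 0.337 − 0.0121 = 0.3249.
|λ| = √0.3249 = 0.5700.

0.570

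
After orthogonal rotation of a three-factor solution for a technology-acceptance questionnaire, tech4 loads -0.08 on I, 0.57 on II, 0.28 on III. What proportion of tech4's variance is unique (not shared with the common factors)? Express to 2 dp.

0.59

h² = (-0.08)² + 0.57² + 0.28² = 0.0064 + 0.3249 + 0.0784 = 0.4097
Uniqueness u² = 1 − h² = 1 − 0.4097 = 0.5903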